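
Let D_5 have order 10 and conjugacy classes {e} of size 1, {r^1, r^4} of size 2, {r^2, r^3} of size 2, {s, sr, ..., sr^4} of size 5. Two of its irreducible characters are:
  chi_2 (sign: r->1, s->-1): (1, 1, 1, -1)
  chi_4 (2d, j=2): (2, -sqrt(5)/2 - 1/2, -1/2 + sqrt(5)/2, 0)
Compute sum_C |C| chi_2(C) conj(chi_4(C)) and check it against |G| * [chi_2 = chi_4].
Sum = 0; so <chi_2, chi_4> = 0 (distinct irreducibles are orthogonal).

Solution. Compute term by term over conjugacy classes (|C| * chi_2(C) * conj(chi_4(C))):
  1*(1)*conj(2) + 2*(1)*conj(-sqrt(5)/2 - 1/2) + 2*(1)*conj(-1/2 + sqrt(5)/2) + 5*(-1)*conj(0)
  = (2) + (-sqrt(5) - 1) + (-1 + sqrt(5)) + (0)
  = 0.
Dividing by |G| = 10 gives 0/10 = 0, matching the row-orthogonality relation <chi_2, chi_4> = [chi_2 = chi_4].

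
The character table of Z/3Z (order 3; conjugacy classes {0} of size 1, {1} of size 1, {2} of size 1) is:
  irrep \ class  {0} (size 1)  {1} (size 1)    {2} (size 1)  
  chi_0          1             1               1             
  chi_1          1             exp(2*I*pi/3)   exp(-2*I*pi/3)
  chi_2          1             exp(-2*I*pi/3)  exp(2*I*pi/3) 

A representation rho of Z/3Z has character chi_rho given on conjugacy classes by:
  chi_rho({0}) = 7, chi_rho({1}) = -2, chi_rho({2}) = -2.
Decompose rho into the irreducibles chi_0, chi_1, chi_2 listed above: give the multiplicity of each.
Multiplicities: chi_0: 1, chi_1: 3, chi_2: 3.

Details: Use <chi_rho, chi> = (1/|G|) sum_C |C| * chi_rho(C) * conj(chi(C)) with |G| = 3 for each irreducible chi in the table:
  <chi_rho, chi_0> = (1/3)[1*(7)*conj(1) + 1*(-2)*conj(1) + 1*(-2)*conj(1)]
      = (1/3)[(7) + (-2) + (-2)] = 3/3 = 1
  <chi_rho, chi_1> = (1/3)[1*(7)*conj(1) + 1*(-2)*conj(exp(2*I*pi/3)) + 1*(-2)*conj(exp(-2*I*pi/3))]
      = (1/3)[(7) + (3 + exp(-2*I*pi/3) + 3*exp(2*I*pi/3)) + (3 + 3*exp(-2*I*pi/3) + exp(2*I*pi/3))] = 9/3 = 3
  <chi_rho, chi_2> = (1/3)[1*(7)*conj(1) + 1*(-2)*conj(exp(-2*I*pi/3)) + 1*(-2)*conj(exp(2*I*pi/3))]
      = (1/3)[(7) + (3 + 3*exp(-2*I*pi/3) + exp(2*I*pi/3)) + (3 + exp(-2*I*pi/3) + 3*exp(2*I*pi/3))] = 9/3 = 3
(Exp terms are combined using exp(i*s)*conj(exp(i*t)) = exp(i*(s-t)), and sums of them are collapsed using the identity that for every m > 1 the m distinct m-th roots of unity sum to 0, e.g. 1 + exp(2*I*pi/3) + exp(-2*I*pi/3) = 0.)
Dimension check: dim(rho) = sum (mult * dim) = 1*1 + 3*1 + 3*1 = 7 = chi_rho(e) = 7.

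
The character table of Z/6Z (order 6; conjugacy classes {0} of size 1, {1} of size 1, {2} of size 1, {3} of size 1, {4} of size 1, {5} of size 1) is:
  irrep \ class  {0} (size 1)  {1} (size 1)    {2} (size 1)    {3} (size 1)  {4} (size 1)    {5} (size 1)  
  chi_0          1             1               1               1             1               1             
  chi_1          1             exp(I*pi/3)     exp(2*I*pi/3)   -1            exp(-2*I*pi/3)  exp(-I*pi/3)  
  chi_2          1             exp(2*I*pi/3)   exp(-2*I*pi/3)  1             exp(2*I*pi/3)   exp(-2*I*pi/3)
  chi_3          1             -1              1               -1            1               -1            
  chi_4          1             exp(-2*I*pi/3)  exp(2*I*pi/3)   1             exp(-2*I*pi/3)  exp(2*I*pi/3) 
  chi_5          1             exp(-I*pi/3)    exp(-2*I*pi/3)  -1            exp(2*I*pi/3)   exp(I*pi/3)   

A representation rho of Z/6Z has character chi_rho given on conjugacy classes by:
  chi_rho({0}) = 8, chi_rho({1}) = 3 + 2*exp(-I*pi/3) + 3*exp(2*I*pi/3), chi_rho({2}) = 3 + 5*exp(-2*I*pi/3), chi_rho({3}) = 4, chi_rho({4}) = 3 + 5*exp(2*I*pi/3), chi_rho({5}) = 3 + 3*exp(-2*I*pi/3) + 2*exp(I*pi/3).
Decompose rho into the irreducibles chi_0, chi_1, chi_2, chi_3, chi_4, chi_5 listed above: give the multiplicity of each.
Multiplicities: chi_0: 3, chi_1: 0, chi_2: 3, chi_3: 0, chi_4: 0, chi_5: 2.

Derivation: Use <chi_rho, chi> = (1/|G|) sum_C |C| * chi_rho(C) * conj(chi(C)) with |G| = 6 for each irreducible chi in the table:
  <chi_rho, chi_0> = (1/6)[1*(8)*conj(1) + 1*(3 + 2*exp(-I*pi/3) + 3*exp(2*I*pi/3))*conj(1) + 1*(3 + 5*exp(-2*I*pi/3))*conj(1) + 1*(4)*conj(1) + 1*(3 + 5*exp(2*I*pi/3))*conj(1) + 1*(3 + 3*exp(-2*I*pi/3) + 2*exp(I*pi/3))*conj(1)]
      = (1/6)[(8) + (3 + 2*exp(-I*pi/3) + 3*exp(2*I*pi/3)) + (3 + 5*exp(-2*I*pi/3)) + (4) + (3 + 5*exp(2*I*pi/3)) + (3 + 3*exp(-2*I*pi/3) + 2*exp(I*pi/3))] = 18/6 = 3
  <chi_rho, chi_1> = (1/6)[1*(8)*conj(1) + 1*(3 + 2*exp(-I*pi/3) + 3*exp(2*I*pi/3))*conj(exp(I*pi/3)) + 1*(3 + 5*exp(-2*I*pi/3))*conj(exp(2*I*pi/3)) + 1*(4)*conj(-1) + 1*(3 + 5*exp(2*I*pi/3))*conj(exp(-2*I*pi/3)) + 1*(3 + 3*exp(-2*I*pi/3) + 2*exp(I*pi/3))*conj(exp(-I*pi/3))]
      = (1/6)[(8) + (3*exp(-I*pi/3) + 2*exp(-2*I*pi/3) + 3*exp(I*pi/3)) + (3*exp(-2*I*pi/3) + 5*exp(2*I*pi/3)) + (-4) + (5*exp(-2*I*pi/3) + 3*exp(2*I*pi/3)) + (3*exp(-I*pi/3) + 2*exp(2*I*pi/3) + 3*exp(I*pi/3))] = 0/6 = 0
  <chi_rho, chi_2> = (1/6)[1*(8)*conj(1) + 1*(3 + 2*exp(-I*pi/3) + 3*exp(2*I*pi/3))*conj(exp(2*I*pi/3)) + 1*(3 + 5*exp(-2*I*pi/3))*conj(exp(-2*I*pi/3)) + 1*(4)*conj(1) + 1*(3 + 5*exp(2*I*pi/3))*conj(exp(2*I*pi/3)) + 1*(3 + 3*exp(-2*I*pi/3) + 2*exp(I*pi/3))*conj(exp(-2*I*pi/3))]
      = (1/6)[(8) + (1 + 3*exp(-2*I*pi/3)) + (5 + 3*exp(2*I*pi/3)) + (4) + (5 + 3*exp(-2*I*pi/3)) + (1 + 3*exp(2*I*pi/3))] = 18/6 = 3
  <chi_rho, chi_3> = (1/6)[1*(8)*conj(1) + 1*(3 + 2*exp(-I*pi/3) + 3*exp(2*I*pi/3))*conj(-1) + 1*(3 + 5*exp(-2*I*pi/3))*conj(1) + 1*(4)*conj(-1) + 1*(3 + 5*exp(2*I*pi/3))*conj(1) + 1*(3 + 3*exp(-2*I*pi/3) + 2*exp(I*pi/3))*conj(-1)]
      = (1/6)[(8) + (-3 - 3*exp(2*I*pi/3) - 2*exp(-I*pi/3)) + (3 + 5*exp(-2*I*pi/3)) + (-4) + (3 + 5*exp(2*I*pi/3)) + (-3 - 2*exp(I*pi/3) - 3*exp(-2*I*pi/3))] = 0/6 = 0
  <chi_rho, chi_4> = (1/6)[1*(8)*conj(1) + 1*(3 + 2*exp(-I*pi/3) + 3*exp(2*I*pi/3))*conj(exp(-2*I*pi/3)) + 1*(3 + 5*exp(-2*I*pi/3))*conj(exp(2*I*pi/3)) + 1*(4)*conj(1) + 1*(3 + 5*exp(2*I*pi/3))*conj(exp(-2*I*pi/3)) + 1*(3 + 3*exp(-2*I*pi/3) + 2*exp(I*pi/3))*conj(exp(2*I*pi/3))]
      = (1/6)[(8) + (3*exp(-2*I*pi/3) + 2*exp(I*pi/3) + 3*exp(2*I*pi/3)) + (3*exp(-2*I*pi/3) + 5*exp(2*I*pi/3)) + (4) + (5*exp(-2*I*pi/3) + 3*exp(2*I*pi/3)) + (3*exp(-2*I*pi/3) + 2*exp(-I*pi/3) + 3*exp(2*I*pi/3))] = 0/6 = 0
  <chi_rho, chi_5> = (1/6)[1*(8)*conj(1) + 1*(3 + 2*exp(-I*pi/3) + 3*exp(2*I*pi/3))*conj(exp(-I*pi/3)) + 1*(3 + 5*exp(-2*I*pi/3))*conj(exp(-2*I*pi/3)) + 1*(4)*conj(-1) + 1*(3 + 5*exp(2*I*pi/3))*conj(exp(2*I*pi/3)) + 1*(3 + 3*exp(-2*I*pi/3) + 2*exp(I*pi/3))*conj(exp(I*pi/3))]
      = (1/6)[(8) + (-1 + 3*exp(I*pi/3)) + (5 + 3*exp(2*I*pi/3)) + (-4) + (5 + 3*exp(-2*I*pi/3)) + (-1 + 3*exp(-I*pi/3))] = 12/6 = 2
(Exp terms are combined using exp(i*s)*conj(exp(i*t)) = exp(i*(s-t)), and sums of them are collapsed using the identity that for every m > 1 the m distinct m-th roots of unity sum to 0, e.g. 1 + exp(2*I*pi/3) + exp(-2*I*pi/3) = 0.)
Dimension check: dim(rho) = sum (mult * dim) = 3*1 + 0*1 + 3*1 + 0*1 + 0*1 + 2*1 = 8 = chi_rho(e) = 8.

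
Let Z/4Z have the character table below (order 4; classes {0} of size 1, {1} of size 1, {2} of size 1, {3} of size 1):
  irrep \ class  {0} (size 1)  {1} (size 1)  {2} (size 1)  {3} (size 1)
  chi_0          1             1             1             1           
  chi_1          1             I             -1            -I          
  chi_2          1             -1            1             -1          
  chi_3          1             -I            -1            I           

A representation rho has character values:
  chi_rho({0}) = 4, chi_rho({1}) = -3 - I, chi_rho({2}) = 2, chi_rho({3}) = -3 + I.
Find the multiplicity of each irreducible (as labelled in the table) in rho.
Multiplicities: chi_0: 0, chi_1: 0, chi_2: 3, chi_3: 1.

Why: Use <chi_rho, chi> = (1/|G|) sum_C |C| * chi_rho(C) * conj(chi(C)) with |G| = 4 for each irreducible chi in the table:
  <chi_rho, chi_0> = (1/4)[1*(4)*conj(1) + 1*(-3 - I)*conj(1) + 1*(2)*conj(1) + 1*(-3 + I)*conj(1)]
      = (1/4)[(4) + (-3 - I) + (2) + (-3 + I)] = 0/4 = 0
  <chi_rho, chi_1> = (1/4)[1*(4)*conj(1) + 1*(-3 - I)*conj(I) + 1*(2)*conj(-1) + 1*(-3 + I)*conj(-I)]
      = (1/4)[(4) + (-1 + 3*I) + (-2) + (-1 - 3*I)] = 0/4 = 0
  <chi_rho, chi_2> = (1/4)[1*(4)*conj(1) + 1*(-3 - I)*conj(-1) + 1*(2)*conj(1) + 1*(-3 + I)*conj(-1)]
      = (1/4)[(4) + (3 + I) + (2) + (3 - I)] = 12/4 = 3
  <chi_rho, chi_3> = (1/4)[1*(4)*conj(1) + 1*(-3 - I)*conj(-I) + 1*(2)*conj(-1) + 1*(-3 + I)*conj(I)]
      = (1/4)[(4) + (1 - 3*I) + (-2) + (1 + 3*I)] = 4/4 = 1
(Exp terms are combined using exp(i*s)*conj(exp(i*t)) = exp(i*(s-t)), and sums of them are collapsed using the identity that for every m > 1 the m distinct m-th roots of unity sum to 0, e.g. 1 + exp(2*I*pi/3) + exp(-2*I*pi/3) = 0.)
Dimension check: dim(rho) = sum (mult * dim) = 0*1 + 0*1 + 3*1 + 1*1 = 4 = chi_rho(e) = 4.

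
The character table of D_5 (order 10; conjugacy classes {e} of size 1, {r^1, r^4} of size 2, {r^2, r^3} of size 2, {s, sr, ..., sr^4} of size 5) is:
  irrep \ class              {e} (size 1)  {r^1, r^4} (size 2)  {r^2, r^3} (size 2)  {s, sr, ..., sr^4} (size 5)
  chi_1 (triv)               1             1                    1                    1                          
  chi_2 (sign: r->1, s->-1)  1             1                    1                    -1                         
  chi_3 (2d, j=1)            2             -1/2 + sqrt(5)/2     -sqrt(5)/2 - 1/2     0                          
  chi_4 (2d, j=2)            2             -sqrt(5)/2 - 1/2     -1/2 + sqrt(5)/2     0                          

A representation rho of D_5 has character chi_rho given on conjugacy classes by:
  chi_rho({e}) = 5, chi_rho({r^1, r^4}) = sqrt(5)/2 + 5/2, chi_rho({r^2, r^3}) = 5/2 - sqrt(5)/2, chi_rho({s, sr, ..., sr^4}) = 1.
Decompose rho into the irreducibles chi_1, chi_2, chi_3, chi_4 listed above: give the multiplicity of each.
Multiplicities: chi_1: 2, chi_2: 1, chi_3: 1, chi_4: 0.

Why: Use <chi_rho, chi> = (1/|G|) sum_C |C| * chi_rho(C) * conj(chi(C)) with |G| = 10 for each irreducible chi in the table:
  <chi_rho, chi_1> = (1/10)[1*(5)*conj(1) + 2*(sqrt(5)/2 + 5/2)*conj(1) + 2*(5/2 - sqrt(5)/2)*conj(1) + 5*(1)*conj(1)]
      = (1/10)[(5) + (sqrt(5) + 5) + (5 - sqrt(5)) + (5)] = 20/10 = 2
  <chi_rho, chi_2> = (1/10)[1*(5)*conj(1) + 2*(sqrt(5)/2 + 5/2)*conj(1) + 2*(5/2 - sqrt(5)/2)*conj(1) + 5*(1)*conj(-1)]
      = (1/10)[(5) + (sqrt(5) + 5) + (5 - sqrt(5)) + (-5)] = 10/10 = 1
  <chi_rho, chi_3> = (1/10)[1*(5)*conj(2) + 2*(sqrt(5)/2 + 5/2)*conj(-1/2 + sqrt(5)/2) + 2*(5/2 - sqrt(5)/2)*conj(-sqrt(5)/2 - 1/2) + 5*(1)*conj(0)]
      = (1/10)[(10) + (2*sqrt(5)) + (-2*sqrt(5)) + (0)] = 10/10 = 1
  <chi_rho, chi_4> = (1/10)[1*(5)*conj(2) + 2*(sqrt(5)/2 + 5/2)*conj(-sqrt(5)/2 - 1/2) + 2*(5/2 - sqrt(5)/2)*conj(-1/2 + sqrt(5)/2) + 5*(1)*conj(0)]
      = (1/10)[(10) + (-3*sqrt(5) - 5) + (-5 + 3*sqrt(5)) + (0)] = 0/10 = 0
Dimension check: dim(rho) = sum (mult * dim) = 2*1 + 1*1 + 1*2 + 0*2 = 5 = chi_rho(e) = 5.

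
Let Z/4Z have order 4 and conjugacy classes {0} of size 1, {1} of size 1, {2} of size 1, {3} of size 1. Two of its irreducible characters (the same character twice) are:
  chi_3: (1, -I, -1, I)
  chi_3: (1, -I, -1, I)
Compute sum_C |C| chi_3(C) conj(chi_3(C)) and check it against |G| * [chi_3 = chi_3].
Sum = 4 = |G| = 4; so <chi_3, chi_3> = 1 (norm-1 confirms irreducibility).

Reasoning: Compute term by term over conjugacy classes (|C| * chi_3(C) * conj(chi_3(C))):
  1*(1)*conj(1) + 1*(-I)*conj(-I) + 1*(-1)*conj(-1) + 1*(I)*conj(I)
  = (1) + (1) + (1) + (1)
  = 4.
(Exp terms are combined using exp(i*s)*conj(exp(i*t)) = exp(i*(s-t)), and sums of them are collapsed using the identity that for every m > 1 the m distinct m-th roots of unity sum to 0, e.g. 1 + exp(2*I*pi/3) + exp(-2*I*pi/3) = 0.)
Dividing by |G| = 4 gives 4/4 = 1, matching the row-orthogonality relation <chi_3, chi_3> = [chi_3 = chi_3].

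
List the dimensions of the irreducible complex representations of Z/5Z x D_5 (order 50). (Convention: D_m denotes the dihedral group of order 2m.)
Dimensions: 1, 1, 1, 1, 1, 1, 1, 1, 1, 1, 2, 2, 2, 2, 2, 2, 2, 2, 2, 2

Working: There are 20 irreducibles (= number of conjugacy classes). Their dimensions d_i satisfy sum d_i^2 = |G| = 50: 1 + 1 + 1 + 1 + 1 + 1 + 1 + 1 + 1 + 1 + 4 + 4 + 4 + 4 + 4 + 4 + 4 + 4 + 4 + 4 = 50. (For the product with Z/5Z: each of the 5 1-dim characters of Z/5Z tensors with each irrep of D_5, giving 5 copies of each D_5-dimension.)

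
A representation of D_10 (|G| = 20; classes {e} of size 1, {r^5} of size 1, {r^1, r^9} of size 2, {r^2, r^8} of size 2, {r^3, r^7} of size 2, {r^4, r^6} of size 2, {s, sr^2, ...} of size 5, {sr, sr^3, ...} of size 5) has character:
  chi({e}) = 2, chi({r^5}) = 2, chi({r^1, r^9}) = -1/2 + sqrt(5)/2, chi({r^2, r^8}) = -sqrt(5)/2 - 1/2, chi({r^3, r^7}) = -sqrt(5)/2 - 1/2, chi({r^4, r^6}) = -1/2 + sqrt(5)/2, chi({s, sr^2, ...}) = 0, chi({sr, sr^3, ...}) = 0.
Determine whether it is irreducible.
Irreducible: <chi, chi> = 1.

<chi, chi> = (1/|G|) sum_C |C| * |chi(C)|^2 = (1/20)[1*|2|^2 + 1*|2|^2 + 2*|-1/2 + sqrt(5)/2|^2 + 2*|-sqrt(5)/2 - 1/2|^2 + 2*|-sqrt(5)/2 - 1/2|^2 + 2*|-1/2 + sqrt(5)/2|^2 + 5*|0|^2 + 5*|0|^2]
  = (1/20)[(4) + (4) + (3 - sqrt(5)) + (sqrt(5) + 3) + (sqrt(5) + 3) + (3 - sqrt(5)) + (0) + (0)] = 20/20 = 1.
A character is irreducible iff <chi, chi> = 1, so this representation is irreducible.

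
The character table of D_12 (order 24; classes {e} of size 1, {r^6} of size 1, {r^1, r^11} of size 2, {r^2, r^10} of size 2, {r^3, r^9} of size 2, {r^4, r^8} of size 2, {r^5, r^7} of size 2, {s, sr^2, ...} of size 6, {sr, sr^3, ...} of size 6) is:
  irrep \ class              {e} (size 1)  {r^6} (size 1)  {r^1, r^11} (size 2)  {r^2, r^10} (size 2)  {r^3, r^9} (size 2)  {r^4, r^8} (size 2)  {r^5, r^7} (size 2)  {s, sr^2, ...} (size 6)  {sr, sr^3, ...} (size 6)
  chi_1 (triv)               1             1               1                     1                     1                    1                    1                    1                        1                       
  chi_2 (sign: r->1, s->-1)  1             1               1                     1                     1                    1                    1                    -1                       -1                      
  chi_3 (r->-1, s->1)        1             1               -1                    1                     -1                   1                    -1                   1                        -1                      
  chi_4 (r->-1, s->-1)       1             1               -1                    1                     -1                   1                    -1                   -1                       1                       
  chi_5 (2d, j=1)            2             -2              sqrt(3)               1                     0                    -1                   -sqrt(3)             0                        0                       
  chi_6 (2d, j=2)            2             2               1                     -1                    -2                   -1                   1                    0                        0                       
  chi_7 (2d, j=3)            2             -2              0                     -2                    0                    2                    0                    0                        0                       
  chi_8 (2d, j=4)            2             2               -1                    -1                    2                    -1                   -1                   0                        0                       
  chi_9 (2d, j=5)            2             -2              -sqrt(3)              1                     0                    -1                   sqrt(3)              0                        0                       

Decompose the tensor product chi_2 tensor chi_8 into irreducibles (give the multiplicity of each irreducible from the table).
chi_2 tensor chi_8 = chi_8 (all other irreducibles have multiplicity 0).

Argument: The character of a tensor product is the pointwise product (chi_2 * chi_8)(C) = chi_2(C) * chi_8(C):
  {e}: (1)*(2), {r^6}: (1)*(2), {r^1, r^11}: (1)*(-1), {r^2, r^10}: (1)*(-1), {r^3, r^9}: (1)*(2), {r^4, r^8}: (1)*(-1), {r^5, r^7}: (1)*(-1), {s, sr^2, ...}: (-1)*(0), {sr, sr^3, ...}: (-1)*(0)
so (chi_2 * chi_8) takes values
  {e} -> 2, {r^6} -> 2, {r^1, r^11} -> -1, {r^2, r^10} -> -1, {r^3, r^9} -> 2, {r^4, r^8} -> -1, {r^5, r^7} -> -1, {s, sr^2, ...} -> 0, {sr, sr^3, ...} -> 0.
Now take the inner product of this character with each irreducible chi from the table, <chi_2*chi_8, chi> = (1/24) sum_C |C| (chi_2*chi_8)(C) conj(chi(C)):
  <chi_2*chi_8, chi_1> = (1/24)[1*(2)*conj(1) + 1*(2)*conj(1) + 2*(-1)*conj(1) + 2*(-1)*conj(1) + 2*(2)*conj(1) + 2*(-1)*conj(1) + 2*(-1)*conj(1) + 6*(0)*conj(1) + 6*(0)*conj(1)]
      = (1/24)[(2) + (2) + (-2) + (-2) + (4) + (-2) + (-2) + (0) + (0)] = 0/24 = 0
  <chi_2*chi_8, chi_2> = (1/24)[1*(2)*conj(1) + 1*(2)*conj(1) + 2*(-1)*conj(1) + 2*(-1)*conj(1) + 2*(2)*conj(1) + 2*(-1)*conj(1) + 2*(-1)*conj(1) + 6*(0)*conj(-1) + 6*(0)*conj(-1)]
      = (1/24)[(2) + (2) + (-2) + (-2) + (4) + (-2) + (-2) + (0) + (0)] = 0/24 = 0
  <chi_2*chi_8, chi_3> = (1/24)[1*(2)*conj(1) + 1*(2)*conj(1) + 2*(-1)*conj(-1) + 2*(-1)*conj(1) + 2*(2)*conj(-1) + 2*(-1)*conj(1) + 2*(-1)*conj(-1) + 6*(0)*conj(1) + 6*(0)*conj(-1)]
      = (1/24)[(2) + (2) + (2) + (-2) + (-4) + (-2) + (2) + (0) + (0)] = 0/24 = 0
  <chi_2*chi_8, chi_4> = (1/24)[1*(2)*conj(1) + 1*(2)*conj(1) + 2*(-1)*conj(-1) + 2*(-1)*conj(1) + 2*(2)*conj(-1) + 2*(-1)*conj(1) + 2*(-1)*conj(-1) + 6*(0)*conj(-1) + 6*(0)*conj(1)]
      = (1/24)[(2) + (2) + (2) + (-2) + (-4) + (-2) + (2) + (0) + (0)] = 0/24 = 0
  <chi_2*chi_8, chi_5> = (1/24)[1*(2)*conj(2) + 1*(2)*conj(-2) + 2*(-1)*conj(sqrt(3)) + 2*(-1)*conj(1) + 2*(2)*conj(0) + 2*(-1)*conj(-1) + 2*(-1)*conj(-sqrt(3)) + 6*(0)*conj(0) + 6*(0)*conj(0)]
      = (1/24)[(4) + (-4) + (-2*sqrt(3)) + (-2) + (0) + (2) + (2*sqrt(3)) + (0) + (0)] = 0/24 = 0
  <chi_2*chi_8, chi_6> = (1/24)[1*(2)*conj(2) + 1*(2)*conj(2) + 2*(-1)*conj(1) + 2*(-1)*conj(-1) + 2*(2)*conj(-2) + 2*(-1)*conj(-1) + 2*(-1)*conj(1) + 6*(0)*conj(0) + 6*(0)*conj(0)]
      = (1/24)[(4) + (4) + (-2) + (2) + (-8) + (2) + (-2) + (0) + (0)] = 0/24 = 0
  <chi_2*chi_8, chi_7> = (1/24)[1*(2)*conj(2) + 1*(2)*conj(-2) + 2*(-1)*conj(0) + 2*(-1)*conj(-2) + 2*(2)*conj(0) + 2*(-1)*conj(2) + 2*(-1)*conj(0) + 6*(0)*conj(0) + 6*(0)*conj(0)]
      = (1/24)[(4) + (-4) + (0) + (4) + (0) + (-4) + (0) + (0) + (0)] = 0/24 = 0
  <chi_2*chi_8, chi_8> = (1/24)[1*(2)*conj(2) + 1*(2)*conj(2) + 2*(-1)*conj(-1) + 2*(-1)*conj(-1) + 2*(2)*conj(2) + 2*(-1)*conj(-1) + 2*(-1)*conj(-1) + 6*(0)*conj(0) + 6*(0)*conj(0)]
      = (1/24)[(4) + (4) + (2) + (2) + (8) + (2) + (2) + (0) + (0)] = 24/24 = 1
  <chi_2*chi_8, chi_9> = (1/24)[1*(2)*conj(2) + 1*(2)*conj(-2) + 2*(-1)*conj(-sqrt(3)) + 2*(-1)*conj(1) + 2*(2)*conj(0) + 2*(-1)*conj(-1) + 2*(-1)*conj(sqrt(3)) + 6*(0)*conj(0) + 6*(0)*conj(0)]
      = (1/24)[(4) + (-4) + (2*sqrt(3)) + (-2) + (0) + (2) + (-2*sqrt(3)) + (0) + (0)] = 0/24 = 0
Hence the multiplicities are chi_8: 1. Dimension check: dim(chi_2)*dim(chi_8) = 1*2 = 2 and sum (mult * dim) = 1*2 = 2.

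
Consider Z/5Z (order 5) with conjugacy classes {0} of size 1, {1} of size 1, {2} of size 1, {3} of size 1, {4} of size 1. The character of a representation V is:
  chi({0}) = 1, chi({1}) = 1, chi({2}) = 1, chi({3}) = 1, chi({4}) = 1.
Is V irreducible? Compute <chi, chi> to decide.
Irreducible: <chi, chi> = 1.

Explanation: <chi, chi> = (1/|G|) sum_C |C| * |chi(C)|^2 = (1/5)[1*|1|^2 + 1*|1|^2 + 1*|1|^2 + 1*|1|^2 + 1*|1|^2]
  = (1/5)[(1) + (1) + (1) + (1) + (1)] = 5/5 = 1.
(Exp terms are combined using exp(i*s)*conj(exp(i*t)) = exp(i*(s-t)), and sums of them are collapsed using the identity that for every m > 1 the m distinct m-th roots of unity sum to 0, e.g. 1 + exp(2*I*pi/3) + exp(-2*I*pi/3) = 0.)
A character is irreducible iff <chi, chi> = 1, so this representation is irreducible.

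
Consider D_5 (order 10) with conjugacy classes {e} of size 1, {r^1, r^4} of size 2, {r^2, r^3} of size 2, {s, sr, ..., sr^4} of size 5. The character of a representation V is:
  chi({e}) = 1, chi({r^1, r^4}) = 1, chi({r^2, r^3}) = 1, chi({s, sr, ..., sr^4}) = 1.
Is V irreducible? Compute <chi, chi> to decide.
Irreducible: <chi, chi> = 1.

<chi, chi> = (1/|G|) sum_C |C| * |chi(C)|^2 = (1/10)[1*|1|^2 + 2*|1|^2 + 2*|1|^2 + 5*|1|^2]
  = (1/10)[(1) + (2) + (2) + (5)] = 10/10 = 1.
A character is irreducible iff <chi, chi> = 1, so this representation is irreducible.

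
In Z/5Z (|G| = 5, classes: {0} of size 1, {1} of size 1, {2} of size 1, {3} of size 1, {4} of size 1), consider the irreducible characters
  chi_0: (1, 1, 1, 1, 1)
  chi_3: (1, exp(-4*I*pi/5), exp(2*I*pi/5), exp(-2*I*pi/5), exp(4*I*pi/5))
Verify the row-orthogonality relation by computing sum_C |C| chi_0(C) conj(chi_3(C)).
Sum = 0; so <chi_0, chi_3> = 0 (distinct irreducibles are orthogonal).

Solution. Compute term by term over conjugacy classes (|C| * chi_0(C) * conj(chi_3(C))):
  1*(1)*conj(1) + 1*(1)*conj(exp(-4*I*pi/5)) + 1*(1)*conj(exp(2*I*pi/5)) + 1*(1)*conj(exp(-2*I*pi/5)) + 1*(1)*conj(exp(4*I*pi/5))
  = (1) + (exp(4*I*pi/5)) + (exp(-2*I*pi/5)) + (exp(2*I*pi/5)) + (exp(-4*I*pi/5))
  = 0.
(Exp terms are combined using exp(i*s)*conj(exp(i*t)) = exp(i*(s-t)), and sums of them are collapsed using the identity that for every m > 1 the m distinct m-th roots of unity sum to 0, e.g. 1 + exp(2*I*pi/3) + exp(-2*I*pi/3) = 0.)
Dividing by |G| = 5 gives 0/5 = 0, matching the row-orthogonality relation <chi_0, chi_3> = [chi_0 = chi_3].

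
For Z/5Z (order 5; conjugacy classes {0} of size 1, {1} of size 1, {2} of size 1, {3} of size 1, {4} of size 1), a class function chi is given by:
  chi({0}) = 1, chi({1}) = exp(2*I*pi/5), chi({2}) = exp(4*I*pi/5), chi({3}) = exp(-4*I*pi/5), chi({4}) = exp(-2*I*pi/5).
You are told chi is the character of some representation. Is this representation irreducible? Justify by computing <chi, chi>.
Irreducible: <chi, chi> = 1.

Explanation: <chi, chi> = (1/|G|) sum_C |C| * |chi(C)|^2 = (1/5)[1*|1|^2 + 1*|exp(2*I*pi/5)|^2 + 1*|exp(4*I*pi/5)|^2 + 1*|exp(-4*I*pi/5)|^2 + 1*|exp(-2*I*pi/5)|^2]
  = (1/5)[(1) + (1) + (1) + (1) + (1)] = 5/5 = 1.
(Exp terms are combined using exp(i*s)*conj(exp(i*t)) = exp(i*(s-t)), and sums of them are collapsed using the identity that for every m > 1 the m distinct m-th roots of unity sum to 0, e.g. 1 + exp(2*I*pi/3) + exp(-2*I*pi/3) = 0.)
A character is irreducible iff <chi, chi> = 1, so this representation is irreducible.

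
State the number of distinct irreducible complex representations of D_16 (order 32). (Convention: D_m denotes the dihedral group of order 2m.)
11

Working: The number of irreducible complex representations of a finite group equals its number of conjugacy classes. D_16 has 11 conjugacy classes (n/2 + 3 for n even), so D_16 (order 32) has exactly 11 irreducible complex representations.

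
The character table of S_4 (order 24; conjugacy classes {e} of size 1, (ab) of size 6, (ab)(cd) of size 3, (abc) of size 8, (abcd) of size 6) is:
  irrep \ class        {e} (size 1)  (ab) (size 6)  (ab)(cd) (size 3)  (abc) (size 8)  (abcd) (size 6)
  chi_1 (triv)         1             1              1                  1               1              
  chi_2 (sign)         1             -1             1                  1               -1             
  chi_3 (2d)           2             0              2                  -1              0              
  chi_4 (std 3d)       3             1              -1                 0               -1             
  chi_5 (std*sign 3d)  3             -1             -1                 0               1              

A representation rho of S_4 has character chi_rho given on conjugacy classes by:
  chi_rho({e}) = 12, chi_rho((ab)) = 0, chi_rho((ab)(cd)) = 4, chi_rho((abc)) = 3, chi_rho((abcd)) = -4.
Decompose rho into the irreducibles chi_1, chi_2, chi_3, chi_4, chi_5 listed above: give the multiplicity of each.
Multiplicities: chi_1: 1, chi_2: 3, chi_3: 1, chi_4: 2, chi_5: 0.

Working: Use <chi_rho, chi> = (1/|G|) sum_C |C| * chi_rho(C) * conj(chi(C)) with |G| = 24 for each irreducible chi in the table:
  <chi_rho, chi_1> = (1/24)[1*(12)*conj(1) + 6*(0)*conj(1) + 3*(4)*conj(1) + 8*(3)*conj(1) + 6*(-4)*conj(1)]
      = (1/24)[(12) + (0) + (12) + (24) + (-24)] = 24/24 = 1
  <chi_rho, chi_2> = (1/24)[1*(12)*conj(1) + 6*(0)*conj(-1) + 3*(4)*conj(1) + 8*(3)*conj(1) + 6*(-4)*conj(-1)]
      = (1/24)[(12) + (0) + (12) + (24) + (24)] = 72/24 = 3
  <chi_rho, chi_3> = (1/24)[1*(12)*conj(2) + 6*(0)*conj(0) + 3*(4)*conj(2) + 8*(3)*conj(-1) + 6*(-4)*conj(0)]
      = (1/24)[(24) + (0) + (24) + (-24) + (0)] = 24/24 = 1
  <chi_rho, chi_4> = (1/24)[1*(12)*conj(3) + 6*(0)*conj(1) + 3*(4)*conj(-1) + 8*(3)*conj(0) + 6*(-4)*conj(-1)]
      = (1/24)[(36) + (0) + (-12) + (0) + (24)] = 48/24 = 2
  <chi_rho, chi_5> = (1/24)[1*(12)*conj(3) + 6*(0)*conj(-1) + 3*(4)*conj(-1) + 8*(3)*conj(0) + 6*(-4)*conj(1)]
      = (1/24)[(36) + (0) + (-12) + (0) + (-24)] = 0/24 = 0
Dimension check: dim(rho) = sum (mult * dim) = 1*1 + 3*1 + 1*2 + 2*3 + 0*3 = 12 = chi_rho(e) = 12.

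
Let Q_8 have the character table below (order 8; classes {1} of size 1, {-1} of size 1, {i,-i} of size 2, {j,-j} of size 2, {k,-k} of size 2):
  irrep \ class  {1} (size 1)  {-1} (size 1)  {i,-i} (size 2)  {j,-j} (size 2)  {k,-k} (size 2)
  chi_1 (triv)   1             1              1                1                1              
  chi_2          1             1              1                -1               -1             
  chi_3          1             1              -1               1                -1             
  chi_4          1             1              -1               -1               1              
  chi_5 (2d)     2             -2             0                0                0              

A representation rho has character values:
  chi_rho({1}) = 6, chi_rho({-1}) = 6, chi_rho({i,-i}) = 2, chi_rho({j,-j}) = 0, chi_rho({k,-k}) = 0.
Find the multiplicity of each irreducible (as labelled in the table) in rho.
Multiplicities: chi_1: 2, chi_2: 2, chi_3: 1, chi_4: 1, chi_5: 0.

Derivation: Use <chi_rho, chi> = (1/|G|) sum_C |C| * chi_rho(C) * conj(chi(C)) with |G| = 8 for each irreducible chi in the table:
  <chi_rho, chi_1> = (1/8)[1*(6)*conj(1) + 1*(6)*conj(1) + 2*(2)*conj(1) + 2*(0)*conj(1) + 2*(0)*conj(1)]
      = (1/8)[(6) + (6) + (4) + (0) + (0)] = 16/8 = 2
  <chi_rho, chi_2> = (1/8)[1*(6)*conj(1) + 1*(6)*conj(1) + 2*(2)*conj(1) + 2*(0)*conj(-1) + 2*(0)*conj(-1)]
      = (1/8)[(6) + (6) + (4) + (0) + (0)] = 16/8 = 2
  <chi_rho, chi_3> = (1/8)[1*(6)*conj(1) + 1*(6)*conj(1) + 2*(2)*conj(-1) + 2*(0)*conj(1) + 2*(0)*conj(-1)]
      = (1/8)[(6) + (6) + (-4) + (0) + (0)] = 8/8 = 1
  <chi_rho, chi_4> = (1/8)[1*(6)*conj(1) + 1*(6)*conj(1) + 2*(2)*conj(-1) + 2*(0)*conj(-1) + 2*(0)*conj(1)]
      = (1/8)[(6) + (6) + (-4) + (0) + (0)] = 8/8 = 1
  <chi_rho, chi_5> = (1/8)[1*(6)*conj(2) + 1*(6)*conj(-2) + 2*(2)*conj(0) + 2*(0)*conj(0) + 2*(0)*conj(0)]
      = (1/8)[(12) + (-12) + (0) + (0) + (0)] = 0/8 = 0
Dimension check: dim(rho) = sum (mult * dim) = 2*1 + 2*1 + 1*1 + 1*1 + 0*2 = 6 = chi_rho(e) = 6.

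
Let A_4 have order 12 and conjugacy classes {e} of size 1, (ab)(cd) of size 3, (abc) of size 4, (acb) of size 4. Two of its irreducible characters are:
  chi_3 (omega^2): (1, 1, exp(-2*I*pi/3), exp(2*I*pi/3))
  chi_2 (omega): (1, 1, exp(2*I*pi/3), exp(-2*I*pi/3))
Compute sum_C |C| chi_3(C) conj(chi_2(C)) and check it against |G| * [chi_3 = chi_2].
Sum = 0; so <chi_3, chi_2> = 0 (distinct irreducibles are orthogonal).

Explanation: Compute term by term over conjugacy classes (|C| * chi_3(C) * conj(chi_2(C))):
  1*(1)*conj(1) + 3*(1)*conj(1) + 4*(exp(-2*I*pi/3))*conj(exp(2*I*pi/3)) + 4*(exp(2*I*pi/3))*conj(exp(-2*I*pi/3))
  = (1) + (3) + (4*exp(2*I*pi/3)) + (4*exp(-2*I*pi/3))
  = 0.
(Exp terms are combined using exp(i*s)*conj(exp(i*t)) = exp(i*(s-t)), and sums of them are collapsed using the identity that for every m > 1 the m distinct m-th roots of unity sum to 0, e.g. 1 + exp(2*I*pi/3) + exp(-2*I*pi/3) = 0.)
Dividing by |G| = 12 gives 0/12 = 0, matching the row-orthogonality relation <chi_3, chi_2> = [chi_3 = chi_2].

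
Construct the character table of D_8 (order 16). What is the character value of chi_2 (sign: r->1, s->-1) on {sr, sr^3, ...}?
Conjugacy classes: {e} of size 1, {r^4} of size 1, {r^1, r^7} of size 2, {r^2, r^6} of size 2, {r^3, r^5} of size 2, {s, sr^2, ...} of size 4, {sr, sr^3, ...} of size 4.
Character table:
  irrep \ class              {e} (size 1)  {r^4} (size 1)  {r^1, r^7} (size 2)  {r^2, r^6} (size 2)  {r^3, r^5} (size 2)  {s, sr^2, ...} (size 4)  {sr, sr^3, ...} (size 4)
  chi_1 (triv)               1             1               1                    1                    1                    1                        1                       
  chi_2 (sign: r->1, s->-1)  1             1               1                    1                    1                    -1                       -1                      
  chi_3 (r->-1, s->1)        1             1               -1                   1                    -1                   1                        -1                      
  chi_4 (r->-1, s->-1)       1             1               -1                   1                    -1                   -1                       1                       
  chi_5 (2d, j=1)            2             -2              sqrt(2)              0                    -sqrt(2)             0                        0                       
  chi_6 (2d, j=2)            2             2               0                    -2                   0                    0                        0                       
  chi_7 (2d, j=3)            2             -2              -sqrt(2)             0                    sqrt(2)              0                        0                       

Spot check: chi_2 (sign: r->1, s->-1) on {sr, sr^3, ...} = -1.

Working: D_8 has order 2*8 = 16 with 7 conjugacy classes, hence 7 irreducibles. Sum of squared dims 1 + 1 + 1 + 1 + 4 + 4 + 4 = 16 = |G|. Linear characters come from the abelianisation; the 2-dimensional irreps have character r^k -> 2*cos(2*pi*j*k/8), reflections -> 0.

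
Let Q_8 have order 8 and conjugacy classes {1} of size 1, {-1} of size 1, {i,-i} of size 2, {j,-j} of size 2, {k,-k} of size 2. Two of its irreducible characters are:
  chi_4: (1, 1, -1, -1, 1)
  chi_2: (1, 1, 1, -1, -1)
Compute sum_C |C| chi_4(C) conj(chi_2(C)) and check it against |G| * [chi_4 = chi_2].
Sum = 0; so <chi_4, chi_2> = 0 (distinct irreducibles are orthogonal).

Derivation: Compute term by term over conjugacy classes (|C| * chi_4(C) * conj(chi_2(C))):
  1*(1)*conj(1) + 1*(1)*conj(1) + 2*(-1)*conj(1) + 2*(-1)*conj(-1) + 2*(1)*conj(-1)
  = (1) + (1) + (-2) + (2) + (-2)
  = 0.
Dividing by |G| = 8 gives 0/8 = 0, matching the row-orthogonality relation <chi_4, chi_2> = [chi_4 = chi_2].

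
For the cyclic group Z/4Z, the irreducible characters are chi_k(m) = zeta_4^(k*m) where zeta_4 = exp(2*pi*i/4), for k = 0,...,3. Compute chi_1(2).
chi_1(2) = zeta_4^2 = -1

Argument: chi_1(2) = zeta_4^(1*2) = zeta_4^2. Since zeta_4^4 = 1, this equals zeta_4^2 = exp(2*pi*i*2/4) = -1.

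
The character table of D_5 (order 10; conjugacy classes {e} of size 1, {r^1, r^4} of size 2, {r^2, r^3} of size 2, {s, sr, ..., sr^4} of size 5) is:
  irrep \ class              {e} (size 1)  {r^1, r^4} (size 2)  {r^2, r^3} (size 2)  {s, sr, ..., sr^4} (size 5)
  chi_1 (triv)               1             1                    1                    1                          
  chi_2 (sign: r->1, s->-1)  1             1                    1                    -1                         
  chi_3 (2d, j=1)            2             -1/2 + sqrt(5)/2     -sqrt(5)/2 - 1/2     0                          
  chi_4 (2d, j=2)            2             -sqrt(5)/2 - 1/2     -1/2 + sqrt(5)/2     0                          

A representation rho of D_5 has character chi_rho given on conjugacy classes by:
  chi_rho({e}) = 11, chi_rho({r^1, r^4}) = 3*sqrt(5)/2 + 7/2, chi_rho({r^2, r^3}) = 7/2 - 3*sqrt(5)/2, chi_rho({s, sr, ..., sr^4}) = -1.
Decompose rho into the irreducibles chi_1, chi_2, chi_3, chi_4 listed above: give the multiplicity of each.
Multiplicities: chi_1: 2, chi_2: 3, chi_3: 3, chi_4: 0.

Justification: Use <chi_rho, chi> = (1/|G|) sum_C |C| * chi_rho(C) * conj(chi(C)) with |G| = 10 for each irreducible chi in the table:
  <chi_rho, chi_1> = (1/10)[1*(11)*conj(1) + 2*(3*sqrt(5)/2 + 7/2)*conj(1) + 2*(7/2 - 3*sqrt(5)/2)*conj(1) + 5*(-1)*conj(1)]
      = (1/10)[(11) + (3*sqrt(5) + 7) + (7 - 3*sqrt(5)) + (-5)] = 20/10 = 2
  <chi_rho, chi_2> = (1/10)[1*(11)*conj(1) + 2*(3*sqrt(5)/2 + 7/2)*conj(1) + 2*(7/2 - 3*sqrt(5)/2)*conj(1) + 5*(-1)*conj(-1)]
      = (1/10)[(11) + (3*sqrt(5) + 7) + (7 - 3*sqrt(5)) + (5)] = 30/10 = 3
  <chi_rho, chi_3> = (1/10)[1*(11)*conj(2) + 2*(3*sqrt(5)/2 + 7/2)*conj(-1/2 + sqrt(5)/2) + 2*(7/2 - 3*sqrt(5)/2)*conj(-sqrt(5)/2 - 1/2) + 5*(-1)*conj(0)]
      = (1/10)[(22) + (4 + 2*sqrt(5)) + (4 - 2*sqrt(5)) + (0)] = 30/10 = 3
  <chi_rho, chi_4> = (1/10)[1*(11)*conj(2) + 2*(3*sqrt(5)/2 + 7/2)*conj(-sqrt(5)/2 - 1/2) + 2*(7/2 - 3*sqrt(5)/2)*conj(-1/2 + sqrt(5)/2) + 5*(-1)*conj(0)]
      = (1/10)[(22) + (-5*sqrt(5) - 11) + (-11 + 5*sqrt(5)) + (0)] = 0/10 = 0
Dimension check: dim(rho) = sum (mult * dim) = 2*1 + 3*1 + 3*2 + 0*2 = 11 = chi_rho(e) = 11.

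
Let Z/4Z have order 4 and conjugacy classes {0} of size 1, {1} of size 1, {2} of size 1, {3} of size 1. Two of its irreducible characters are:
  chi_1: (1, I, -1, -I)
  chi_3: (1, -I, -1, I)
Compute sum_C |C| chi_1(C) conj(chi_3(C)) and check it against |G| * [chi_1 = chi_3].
Sum = 0; so <chi_1, chi_3> = 0 (distinct irreducibles are orthogonal).

Compute term by term over conjugacy classes (|C| * chi_1(C) * conj(chi_3(C))):
  1*(1)*conj(1) + 1*(I)*conj(-I) + 1*(-1)*conj(-1) + 1*(-I)*conj(I)
  = (1) + (-1) + (1) + (-1)
  = 0.
(Exp terms are combined using exp(i*s)*conj(exp(i*t)) = exp(i*(s-t)), and sums of them are collapsed using the identity that for every m > 1 the m distinct m-th roots of unity sum to 0, e.g. 1 + exp(2*I*pi/3) + exp(-2*I*pi/3) = 0.)
Dividing by |G| = 4 gives 0/4 = 0, matching the row-orthogonality relation <chi_1, chi_3> = [chi_1 = chi_3].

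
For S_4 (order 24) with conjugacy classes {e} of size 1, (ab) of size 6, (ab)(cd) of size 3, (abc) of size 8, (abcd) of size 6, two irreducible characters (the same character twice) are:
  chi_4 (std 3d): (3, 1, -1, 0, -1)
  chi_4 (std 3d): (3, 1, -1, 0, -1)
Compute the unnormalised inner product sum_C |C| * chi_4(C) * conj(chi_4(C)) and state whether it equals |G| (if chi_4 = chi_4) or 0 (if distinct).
Sum = 24 = |G| = 24; so <chi_4, chi_4> = 1 (norm-1 confirms irreducibility).

Justification: Compute term by term over conjugacy classes (|C| * chi_4(C) * conj(chi_4(C))):
  1*(3)*conj(3) + 6*(1)*conj(1) + 3*(-1)*conj(-1) + 8*(0)*conj(0) + 6*(-1)*conj(-1)
  = (9) + (6) + (3) + (0) + (6)
  = 24.
Dividing by |G| = 24 gives 24/24 = 1, matching the row-orthogonality relation <chi_4, chi_4> = [chi_4 = chi_4].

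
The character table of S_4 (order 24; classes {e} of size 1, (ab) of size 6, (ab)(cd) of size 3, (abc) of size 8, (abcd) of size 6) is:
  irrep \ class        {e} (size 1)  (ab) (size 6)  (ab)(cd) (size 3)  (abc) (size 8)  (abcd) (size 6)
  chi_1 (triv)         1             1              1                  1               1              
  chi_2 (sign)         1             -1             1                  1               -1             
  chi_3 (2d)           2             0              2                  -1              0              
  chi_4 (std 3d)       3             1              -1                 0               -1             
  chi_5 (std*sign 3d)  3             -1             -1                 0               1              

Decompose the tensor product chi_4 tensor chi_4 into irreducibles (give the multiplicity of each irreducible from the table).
chi_4 tensor chi_4 = chi_1 + chi_3 + chi_4 + chi_5 (all other irreducibles have multiplicity 0).

Reasoning: The character of a tensor product is the pointwise product (chi_4 * chi_4)(C) = chi_4(C) * chi_4(C):
  {e}: (3)*(3), (ab): (1)*(1), (ab)(cd): (-1)*(-1), (abc): (0)*(0), (abcd): (-1)*(-1)
so (chi_4 * chi_4) takes values
  {e} -> 9, (ab) -> 1, (ab)(cd) -> 1, (abc) -> 0, (abcd) -> 1.
Now take the inner product of this character with each irreducible chi from the table, <chi_4*chi_4, chi> = (1/24) sum_C |C| (chi_4*chi_4)(C) conj(chi(C)):
  <chi_4*chi_4, chi_1> = (1/24)[1*(9)*conj(1) + 6*(1)*conj(1) + 3*(1)*conj(1) + 8*(0)*conj(1) + 6*(1)*conj(1)]
      = (1/24)[(9) + (6) + (3) + (0) + (6)] = 24/24 = 1
  <chi_4*chi_4, chi_2> = (1/24)[1*(9)*conj(1) + 6*(1)*conj(-1) + 3*(1)*conj(1) + 8*(0)*conj(1) + 6*(1)*conj(-1)]
      = (1/24)[(9) + (-6) + (3) + (0) + (-6)] = 0/24 = 0
  <chi_4*chi_4, chi_3> = (1/24)[1*(9)*conj(2) + 6*(1)*conj(0) + 3*(1)*conj(2) + 8*(0)*conj(-1) + 6*(1)*conj(0)]
      = (1/24)[(18) + (0) + (6) + (0) + (0)] = 24/24 = 1
  <chi_4*chi_4, chi_4> = (1/24)[1*(9)*conj(3) + 6*(1)*conj(1) + 3*(1)*conj(-1) + 8*(0)*conj(0) + 6*(1)*conj(-1)]
      = (1/24)[(27) + (6) + (-3) + (0) + (-6)] = 24/24 = 1
  <chi_4*chi_4, chi_5> = (1/24)[1*(9)*conj(3) + 6*(1)*conj(-1) + 3*(1)*conj(-1) + 8*(0)*conj(0) + 6*(1)*conj(1)]
      = (1/24)[(27) + (-6) + (-3) + (0) + (6)] = 24/24 = 1
Hence the multiplicities are chi_1: 1, chi_3: 1, chi_4: 1, chi_5: 1. Dimension check: dim(chi_4)*dim(chi_4) = 3*3 = 9 and sum (mult * dim) = 1*1 + 1*2 + 1*3 + 1*3 = 9.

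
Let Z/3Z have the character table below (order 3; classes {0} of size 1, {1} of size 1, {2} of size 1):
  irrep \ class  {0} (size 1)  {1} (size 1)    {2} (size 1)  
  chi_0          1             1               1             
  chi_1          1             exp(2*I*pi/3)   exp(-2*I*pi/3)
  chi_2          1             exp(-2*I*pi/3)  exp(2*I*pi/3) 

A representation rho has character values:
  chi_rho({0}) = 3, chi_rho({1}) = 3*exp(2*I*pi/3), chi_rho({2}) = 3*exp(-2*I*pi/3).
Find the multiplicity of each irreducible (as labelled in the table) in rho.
Multiplicities: chi_0: 0, chi_1: 3, chi_2: 0.

Working: Use <chi_rho, chi> = (1/|G|) sum_C |C| * chi_rho(C) * conj(chi(C)) with |G| = 3 for each irreducible chi in the table:
  <chi_rho, chi_0> = (1/3)[1*(3)*conj(1) + 1*(3*exp(2*I*pi/3))*conj(1) + 1*(3*exp(-2*I*pi/3))*conj(1)]
      = (1/3)[(3) + (3*exp(2*I*pi/3)) + (3*exp(-2*I*pi/3))] = 0/3 = 0
  <chi_rho, chi_1> = (1/3)[1*(3)*conj(1) + 1*(3*exp(2*I*pi/3))*conj(exp(2*I*pi/3)) + 1*(3*exp(-2*I*pi/3))*conj(exp(-2*I*pi/3))]
      = (1/3)[(3) + (3) + (3)] = 9/3 = 3
  <chi_rho, chi_2> = (1/3)[1*(3)*conj(1) + 1*(3*exp(2*I*pi/3))*conj(exp(-2*I*pi/3)) + 1*(3*exp(-2*I*pi/3))*conj(exp(2*I*pi/3))]
      = (1/3)[(3) + (3*exp(-2*I*pi/3)) + (3*exp(2*I*pi/3))] = 0/3 = 0
(Exp terms are combined using exp(i*s)*conj(exp(i*t)) = exp(i*(s-t)), and sums of them are collapsed using the identity that for every m > 1 the m distinct m-th roots of unity sum to 0, e.g. 1 + exp(2*I*pi/3) + exp(-2*I*pi/3) = 0.)
Dimension check: dim(rho) = sum (mult * dim) = 0*1 + 3*1 + 0*1 = 3 = chi_rho(e) = 3.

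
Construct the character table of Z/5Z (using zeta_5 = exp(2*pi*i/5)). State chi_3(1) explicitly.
Character table of Z/5Z (irreps indexed chi_0,...,chi_4 with chi_k(m) = zeta_5^(k*m), zeta_5 = exp(2*pi*i/5)):
  irrep \ class  {0} (size 1)  {1} (size 1)    {2} (size 1)    {3} (size 1)    {4} (size 1)  
  chi_0          1             1               1               1               1             
  chi_1          1             exp(2*I*pi/5)   exp(4*I*pi/5)   exp(-4*I*pi/5)  exp(-2*I*pi/5)
  chi_2          1             exp(4*I*pi/5)   exp(-2*I*pi/5)  exp(2*I*pi/5)   exp(-4*I*pi/5)
  chi_3          1             exp(-4*I*pi/5)  exp(2*I*pi/5)   exp(-2*I*pi/5)  exp(4*I*pi/5) 
  chi_4          1             exp(-2*I*pi/5)  exp(-4*I*pi/5)  exp(4*I*pi/5)   exp(2*I*pi/5) 

Spot check: chi_3(1) = zeta_5^(3*1) = zeta_5^3 = exp(-4*I*pi/5).

Derivation: Z/5Z is abelian, so all 5 irreducible complex representations are 1-dimensional. They are given by chi_k(m) = zeta_5^(k*m) for k = 0,...,4. Row orthogonality: sum_m chi_k(m) conj(chi_l(m)) = 5 * [k = l].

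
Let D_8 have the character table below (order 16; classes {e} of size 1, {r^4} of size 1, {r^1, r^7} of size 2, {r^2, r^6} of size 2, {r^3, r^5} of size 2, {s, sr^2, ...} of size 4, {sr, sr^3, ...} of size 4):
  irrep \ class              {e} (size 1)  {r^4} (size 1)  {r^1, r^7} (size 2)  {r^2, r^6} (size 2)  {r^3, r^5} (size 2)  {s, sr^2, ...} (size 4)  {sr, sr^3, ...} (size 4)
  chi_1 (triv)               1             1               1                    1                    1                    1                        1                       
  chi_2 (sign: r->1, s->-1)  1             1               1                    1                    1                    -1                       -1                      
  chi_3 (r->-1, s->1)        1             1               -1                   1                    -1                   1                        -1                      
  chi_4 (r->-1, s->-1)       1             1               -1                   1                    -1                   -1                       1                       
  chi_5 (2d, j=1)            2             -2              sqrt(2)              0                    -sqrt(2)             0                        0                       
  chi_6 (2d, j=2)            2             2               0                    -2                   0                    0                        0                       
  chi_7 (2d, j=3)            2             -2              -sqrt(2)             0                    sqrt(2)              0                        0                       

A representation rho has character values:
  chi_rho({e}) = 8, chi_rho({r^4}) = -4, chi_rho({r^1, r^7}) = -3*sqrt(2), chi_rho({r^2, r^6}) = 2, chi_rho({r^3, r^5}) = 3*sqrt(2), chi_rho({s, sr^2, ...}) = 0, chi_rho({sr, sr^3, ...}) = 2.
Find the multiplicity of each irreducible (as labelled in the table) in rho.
Multiplicities: chi_1: 1, chi_2: 0, chi_3: 0, chi_4: 1, chi_5: 0, chi_6: 0, chi_7: 3.

Working: Use <chi_rho, chi> = (1/|G|) sum_C |C| * chi_rho(C) * conj(chi(C)) with |G| = 16 for each irreducible chi in the table:
  <chi_rho, chi_1> = (1/16)[1*(8)*conj(1) + 1*(-4)*conj(1) + 2*(-3*sqrt(2))*conj(1) + 2*(2)*conj(1) + 2*(3*sqrt(2))*conj(1) + 4*(0)*conj(1) + 4*(2)*conj(1)]
      = (1/16)[(8) + (-4) + (-6*sqrt(2)) + (4) + (6*sqrt(2)) + (0) + (8)] = 16/16 = 1
  <chi_rho, chi_2> = (1/16)[1*(8)*conj(1) + 1*(-4)*conj(1) + 2*(-3*sqrt(2))*conj(1) + 2*(2)*conj(1) + 2*(3*sqrt(2))*conj(1) + 4*(0)*conj(-1) + 4*(2)*conj(-1)]
      = (1/16)[(8) + (-4) + (-6*sqrt(2)) + (4) + (6*sqrt(2)) + (0) + (-8)] = 0/16 = 0
  <chi_rho, chi_3> = (1/16)[1*(8)*conj(1) + 1*(-4)*conj(1) + 2*(-3*sqrt(2))*conj(-1) + 2*(2)*conj(1) + 2*(3*sqrt(2))*conj(-1) + 4*(0)*conj(1) + 4*(2)*conj(-1)]
      = (1/16)[(8) + (-4) + (6*sqrt(2)) + (4) + (-6*sqrt(2)) + (0) + (-8)] = 0/16 = 0
  <chi_rho, chi_4> = (1/16)[1*(8)*conj(1) + 1*(-4)*conj(1) + 2*(-3*sqrt(2))*conj(-1) + 2*(2)*conj(1) + 2*(3*sqrt(2))*conj(-1) + 4*(0)*conj(-1) + 4*(2)*conj(1)]
      = (1/16)[(8) + (-4) + (6*sqrt(2)) + (4) + (-6*sqrt(2)) + (0) + (8)] = 16/16 = 1
  <chi_rho, chi_5> = (1/16)[1*(8)*conj(2) + 1*(-4)*conj(-2) + 2*(-3*sqrt(2))*conj(sqrt(2)) + 2*(2)*conj(0) + 2*(3*sqrt(2))*conj(-sqrt(2)) + 4*(0)*conj(0) + 4*(2)*conj(0)]
      = (1/16)[(16) + (8) + (-12) + (0) + (-12) + (0) + (0)] = 0/16 = 0
  <chi_rho, chi_6> = (1/16)[1*(8)*conj(2) + 1*(-4)*conj(2) + 2*(-3*sqrt(2))*conj(0) + 2*(2)*conj(-2) + 2*(3*sqrt(2))*conj(0) + 4*(0)*conj(0) + 4*(2)*conj(0)]
      = (1/16)[(16) + (-8) + (0) + (-8) + (0) + (0) + (0)] = 0/16 = 0
  <chi_rho, chi_7> = (1/16)[1*(8)*conj(2) + 1*(-4)*conj(-2) + 2*(-3*sqrt(2))*conj(-sqrt(2)) + 2*(2)*conj(0) + 2*(3*sqrt(2))*conj(sqrt(2)) + 4*(0)*conj(0) + 4*(2)*conj(0)]
      = (1/16)[(16) + (8) + (12) + (0) + (12) + (0) + (0)] = 48/16 = 3
Dimension check: dim(rho) = sum (mult * dim) = 1*1 + 0*1 + 0*1 + 1*1 + 0*2 + 0*2 + 3*2 = 8 = chi_rho(e) = 8.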